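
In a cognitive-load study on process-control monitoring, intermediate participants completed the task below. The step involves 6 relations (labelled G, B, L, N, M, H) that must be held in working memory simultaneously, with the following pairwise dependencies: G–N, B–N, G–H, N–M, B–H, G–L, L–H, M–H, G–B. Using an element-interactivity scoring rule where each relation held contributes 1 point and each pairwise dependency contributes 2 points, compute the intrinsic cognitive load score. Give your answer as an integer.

Count of relations held simultaneously: 6.
Count of pairwise dependencies listed: 9.
Element contribution: 6 × 1 = 6.
Interaction contribution: 9 × 2 = 18.
Intrinsic load = 6 + 18 = 24.

24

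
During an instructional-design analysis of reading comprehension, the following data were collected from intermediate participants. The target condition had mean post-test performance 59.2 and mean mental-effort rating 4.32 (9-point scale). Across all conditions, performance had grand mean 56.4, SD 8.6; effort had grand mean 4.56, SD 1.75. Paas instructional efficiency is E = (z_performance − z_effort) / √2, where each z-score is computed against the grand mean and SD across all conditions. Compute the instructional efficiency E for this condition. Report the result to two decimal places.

z_performance = (59.2 − 56.4) / 8.6 = 2.8000 / 8.6 = 0.3256.
z_effort = (4.32 − 4.56) / 1.75 = -0.2400 / 1.75 = -0.1371.
z_P − z_E = 0.3256 − (-0.1371) = 0.4627.
E = 0.4627 / √2 = 0.4627 / 1.41421 = 0.3272 ≈ 0.33.

0.33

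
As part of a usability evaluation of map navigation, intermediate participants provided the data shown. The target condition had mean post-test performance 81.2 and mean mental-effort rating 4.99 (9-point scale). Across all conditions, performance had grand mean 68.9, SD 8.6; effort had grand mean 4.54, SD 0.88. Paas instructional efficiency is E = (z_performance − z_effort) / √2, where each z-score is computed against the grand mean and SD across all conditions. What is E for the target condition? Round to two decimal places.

z_performance = (81.2 − 68.9) / 8.6 = 12.3000 / 8.6 = 1.4302.
z_effort = (4.99 − 4.54) / 0.88 = 0.4500 / 0.88 = 0.5114.
z_P − z_E = 1.4302 − 0.5114 = 0.9188.
E = 0.9188 / √2 = 0.9188 / 1.41421 = 0.6497 ≈ 0.65.

0.65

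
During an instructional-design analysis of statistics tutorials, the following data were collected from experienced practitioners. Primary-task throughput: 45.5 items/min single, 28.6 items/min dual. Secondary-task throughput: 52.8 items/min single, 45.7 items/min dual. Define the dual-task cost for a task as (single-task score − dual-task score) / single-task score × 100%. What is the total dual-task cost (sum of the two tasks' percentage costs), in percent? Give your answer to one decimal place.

Primary cost = (45.5 − 28.6) / 45.5 × 100% = 37.1429%.
Secondary cost = (52.8 − 45.7) / 52.8 × 100% = 13.4470%.
Total = 37.1429% + 13.4470% = 50.5899% ≈ 50.6%.

50.6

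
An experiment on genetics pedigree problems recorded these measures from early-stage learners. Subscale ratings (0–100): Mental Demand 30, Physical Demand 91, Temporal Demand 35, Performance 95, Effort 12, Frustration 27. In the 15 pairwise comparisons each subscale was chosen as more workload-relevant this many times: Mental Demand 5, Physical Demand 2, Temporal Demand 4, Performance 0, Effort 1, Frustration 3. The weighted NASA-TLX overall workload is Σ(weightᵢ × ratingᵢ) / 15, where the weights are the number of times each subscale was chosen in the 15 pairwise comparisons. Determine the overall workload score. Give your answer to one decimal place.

37.7

The tallies are the weights (they sum to 15).
Weighted sum = 5·30 + 2·91 + 4·35 + 0·95 + 1·12 + 3·27
            = 150 + 182 + 140 + 0 + 12 + 81 = 565.
Overall workload = 565 / 15 = 37.6667 ≈ 37.7.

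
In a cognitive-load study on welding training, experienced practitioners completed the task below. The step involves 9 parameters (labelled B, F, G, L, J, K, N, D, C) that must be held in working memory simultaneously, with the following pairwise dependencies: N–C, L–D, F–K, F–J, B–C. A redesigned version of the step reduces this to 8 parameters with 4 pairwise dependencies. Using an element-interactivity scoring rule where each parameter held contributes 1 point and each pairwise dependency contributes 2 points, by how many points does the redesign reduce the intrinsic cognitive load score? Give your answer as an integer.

3

Original: 9 × 1 + 5 × 2 = 9 + 10 = 19.
Redesigned: 8 × 1 + 4 × 2 = 8 + 8 = 16.
Reduction = 19 − 16 = 3.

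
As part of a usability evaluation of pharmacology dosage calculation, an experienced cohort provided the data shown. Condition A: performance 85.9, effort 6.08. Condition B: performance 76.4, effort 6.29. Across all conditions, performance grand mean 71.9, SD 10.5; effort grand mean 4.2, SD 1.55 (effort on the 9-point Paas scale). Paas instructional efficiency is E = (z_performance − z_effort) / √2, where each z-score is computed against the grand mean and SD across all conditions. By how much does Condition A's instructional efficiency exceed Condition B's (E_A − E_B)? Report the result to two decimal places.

Condition A: z_P = (85.9 − 71.9)/10.5 = 1.3333; z_E = (6.08 − 4.2)/1.55 = 1.2129; E_A = (1.3333 − 1.2129)/√2 = 0.0851.
Condition B: z_P = (76.4 − 71.9)/10.5 = 0.4286; z_E = (6.29 − 4.2)/1.55 = 1.3484; E_B = (0.4286 − 1.3484)/√2 = -0.6504.
E_A − E_B = 0.0851 − (-0.6504) = 0.7355 ≈ 0.74.

0.74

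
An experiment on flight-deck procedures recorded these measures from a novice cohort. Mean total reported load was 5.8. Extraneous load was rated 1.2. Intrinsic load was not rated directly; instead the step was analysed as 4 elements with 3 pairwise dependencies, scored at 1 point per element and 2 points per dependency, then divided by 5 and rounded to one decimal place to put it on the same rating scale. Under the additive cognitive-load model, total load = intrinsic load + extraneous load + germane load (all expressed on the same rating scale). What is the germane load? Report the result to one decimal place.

Intrinsic (element-interactivity): (4 × 1 + 3 × 2) / 5 = 10 / 5 = 2.0000 → 2.0.
germane load = total − intrinsic − extraneous
             = 5.8 − 2.0 − 1.2 = 2.6.

2.6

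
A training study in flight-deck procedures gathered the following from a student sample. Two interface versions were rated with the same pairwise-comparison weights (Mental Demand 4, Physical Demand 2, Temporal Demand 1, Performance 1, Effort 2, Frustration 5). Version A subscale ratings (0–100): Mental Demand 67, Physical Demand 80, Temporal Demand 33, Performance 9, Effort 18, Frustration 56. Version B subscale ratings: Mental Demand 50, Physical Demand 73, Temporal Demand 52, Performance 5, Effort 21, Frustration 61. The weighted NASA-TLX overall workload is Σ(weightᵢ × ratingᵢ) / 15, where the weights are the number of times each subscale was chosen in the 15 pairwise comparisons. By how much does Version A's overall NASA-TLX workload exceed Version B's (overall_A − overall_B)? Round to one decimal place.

Version A weighted sum = 4·67 + 2·80 + 1·33 + 1·9 + 2·18 + 5·56 = 268 + 160 + 33 + 9 + 36 + 280 = 786; overall_A = 786/15 = 52.4000.
Version B weighted sum = 4·50 + 2·73 + 1·52 + 1·5 + 2·21 + 5·61 = 200 + 146 + 52 + 5 + 42 + 305 = 750; overall_B = 750/15 = 50.0000.
Difference = 52.4000 − 50.0000 = 2.4000 ≈ 2.4.

2.4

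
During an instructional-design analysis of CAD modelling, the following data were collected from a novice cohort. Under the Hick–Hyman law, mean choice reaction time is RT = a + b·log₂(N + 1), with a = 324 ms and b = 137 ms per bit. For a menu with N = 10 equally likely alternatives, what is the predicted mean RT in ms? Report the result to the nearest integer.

798

log₂(10 + 1) = log₂(11) = 3.4594.
RT = 324 + 137 × 3.4594 = 324 + 473.9378 = 797.9378 ms.
≈ 798 ms.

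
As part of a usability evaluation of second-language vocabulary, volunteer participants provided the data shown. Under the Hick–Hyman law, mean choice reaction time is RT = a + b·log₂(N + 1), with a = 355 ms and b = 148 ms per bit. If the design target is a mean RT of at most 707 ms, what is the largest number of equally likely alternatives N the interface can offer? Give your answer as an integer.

4

Set 355 + 148·log₂(N + 1) ≤ 707.
log₂(N + 1) ≤ (707 − 355) / 148 = 2.3784.
N + 1 ≤ 2^2.3784 = 5.1996.
N ≤ 4.1996, so the largest integer N is 4.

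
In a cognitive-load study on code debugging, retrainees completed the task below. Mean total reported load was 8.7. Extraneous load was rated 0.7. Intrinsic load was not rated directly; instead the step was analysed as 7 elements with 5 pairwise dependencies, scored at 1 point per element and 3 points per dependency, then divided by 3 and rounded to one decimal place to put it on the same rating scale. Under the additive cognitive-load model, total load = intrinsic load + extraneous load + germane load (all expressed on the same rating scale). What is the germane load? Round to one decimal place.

Intrinsic (element-interactivity): (7 × 1 + 5 × 3) / 3 = 22 / 3 = 7.3333 → 7.3.
germane load = total − intrinsic − extraneous
             = 8.7 − 7.3 − 0.7 = 0.7.

0.7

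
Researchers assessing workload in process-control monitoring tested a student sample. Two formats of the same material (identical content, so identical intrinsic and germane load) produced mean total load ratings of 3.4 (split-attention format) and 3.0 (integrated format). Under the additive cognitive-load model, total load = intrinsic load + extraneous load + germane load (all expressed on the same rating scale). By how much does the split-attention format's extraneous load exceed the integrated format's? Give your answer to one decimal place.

0.4

Intrinsic and germane load are equal across formats, so the difference in total load equals the difference in extraneous load.
Extraneous-load difference = 3.4 − 3.0 = 0.4.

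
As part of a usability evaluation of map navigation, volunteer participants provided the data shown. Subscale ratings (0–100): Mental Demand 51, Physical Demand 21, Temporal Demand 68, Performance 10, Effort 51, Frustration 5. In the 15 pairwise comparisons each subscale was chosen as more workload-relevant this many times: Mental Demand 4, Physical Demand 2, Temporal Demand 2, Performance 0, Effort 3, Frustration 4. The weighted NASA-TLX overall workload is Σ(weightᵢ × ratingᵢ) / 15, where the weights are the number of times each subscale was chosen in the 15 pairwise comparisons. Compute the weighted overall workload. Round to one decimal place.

37.0

The tallies are the weights (they sum to 15).
Weighted sum = 4·51 + 2·21 + 2·68 + 0·10 + 3·51 + 4·5
            = 204 + 42 + 136 + 0 + 153 + 20 = 555.
Overall workload = 555 / 15 = 37.0000 ≈ 37.0.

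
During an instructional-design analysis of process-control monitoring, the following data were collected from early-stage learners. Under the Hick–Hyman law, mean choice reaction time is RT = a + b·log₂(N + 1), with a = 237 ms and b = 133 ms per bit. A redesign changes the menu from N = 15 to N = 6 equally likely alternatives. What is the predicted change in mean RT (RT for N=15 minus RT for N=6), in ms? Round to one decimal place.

158.6

RT(15) = 237 + 133·log₂(16) = 237 + 133·4.0000 = 769.0000 ms.
RT(6) = 237 + 133·log₂(7) = 237 + 133·2.8074 = 610.3842 ms.
Difference = 769.0000 − 610.3842 = 158.6158 ≈ 158.6 ms.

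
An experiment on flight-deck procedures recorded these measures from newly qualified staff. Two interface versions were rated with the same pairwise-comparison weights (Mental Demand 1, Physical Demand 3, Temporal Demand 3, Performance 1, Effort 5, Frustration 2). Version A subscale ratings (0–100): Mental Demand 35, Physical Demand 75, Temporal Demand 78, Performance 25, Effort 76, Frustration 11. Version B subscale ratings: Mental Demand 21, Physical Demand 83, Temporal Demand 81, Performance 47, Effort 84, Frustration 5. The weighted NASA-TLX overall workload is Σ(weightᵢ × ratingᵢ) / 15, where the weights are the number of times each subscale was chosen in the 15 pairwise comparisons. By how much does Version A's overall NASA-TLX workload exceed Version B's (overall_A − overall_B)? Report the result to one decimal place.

-4.6

Version A weighted sum = 1·35 + 3·75 + 3·78 + 1·25 + 5·76 + 2·11 = 35 + 225 + 234 + 25 + 380 + 22 = 921; overall_A = 921/15 = 61.4000.
Version B weighted sum = 1·21 + 3·83 + 3·81 + 1·47 + 5·84 + 2·5 = 21 + 249 + 243 + 47 + 420 + 10 = 990; overall_B = 990/15 = 66.0000.
Difference = 61.4000 − 66.0000 = -4.6000 ≈ -4.6.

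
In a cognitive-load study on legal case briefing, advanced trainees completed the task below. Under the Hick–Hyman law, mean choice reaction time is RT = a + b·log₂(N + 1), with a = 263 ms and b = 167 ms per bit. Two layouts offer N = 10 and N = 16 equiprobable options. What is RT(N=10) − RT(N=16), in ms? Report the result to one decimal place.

RT(10) = 263 + 167·log₂(11) = 263 + 167·3.4594 = 840.7198 ms.
RT(16) = 263 + 167·log₂(17) = 263 + 167·4.0875 = 945.6125 ms.
Difference = 840.7198 − 945.6125 = -104.8927 ≈ -104.9 ms.

-104.9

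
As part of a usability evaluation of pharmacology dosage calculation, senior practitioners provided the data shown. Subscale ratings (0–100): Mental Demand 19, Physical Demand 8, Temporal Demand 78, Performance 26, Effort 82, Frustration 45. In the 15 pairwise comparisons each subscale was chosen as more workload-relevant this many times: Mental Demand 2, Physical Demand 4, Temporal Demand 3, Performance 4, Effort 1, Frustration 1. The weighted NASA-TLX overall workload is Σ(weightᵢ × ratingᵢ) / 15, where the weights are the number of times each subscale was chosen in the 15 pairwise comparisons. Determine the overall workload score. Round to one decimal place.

35.7

The tallies are the weights (they sum to 15).
Weighted sum = 2·19 + 4·8 + 3·78 + 4·26 + 1·82 + 1·45
            = 38 + 32 + 234 + 104 + 82 + 45 = 535.
Overall workload = 535 / 15 = 35.6667 ≈ 35.7.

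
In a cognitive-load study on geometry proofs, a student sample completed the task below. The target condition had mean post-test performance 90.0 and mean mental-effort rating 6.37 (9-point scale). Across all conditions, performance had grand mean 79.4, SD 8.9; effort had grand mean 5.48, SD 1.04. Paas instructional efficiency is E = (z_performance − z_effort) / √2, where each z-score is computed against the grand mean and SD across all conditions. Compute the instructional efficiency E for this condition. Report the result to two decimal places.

z_performance = (90.0 − 79.4) / 8.9 = 10.6000 / 8.9 = 1.1910.
z_effort = (6.37 − 5.48) / 1.04 = 0.8900 / 1.04 = 0.8558.
z_P − z_E = 1.1910 − 0.8558 = 0.3352.
E = 0.3352 / √2 = 0.3352 / 1.41421 = 0.2370 ≈ 0.24.

0.24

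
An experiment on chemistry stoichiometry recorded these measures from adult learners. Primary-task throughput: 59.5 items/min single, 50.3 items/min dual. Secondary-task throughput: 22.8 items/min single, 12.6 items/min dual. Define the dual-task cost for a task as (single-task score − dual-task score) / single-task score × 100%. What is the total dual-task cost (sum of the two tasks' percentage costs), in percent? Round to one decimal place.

Primary cost = (59.5 − 50.3) / 59.5 × 100% = 15.4622%.
Secondary cost = (22.8 − 12.6) / 22.8 × 100% = 44.7368%.
Total = 15.4622% + 44.7368% = 60.1990% ≈ 60.2%.

60.2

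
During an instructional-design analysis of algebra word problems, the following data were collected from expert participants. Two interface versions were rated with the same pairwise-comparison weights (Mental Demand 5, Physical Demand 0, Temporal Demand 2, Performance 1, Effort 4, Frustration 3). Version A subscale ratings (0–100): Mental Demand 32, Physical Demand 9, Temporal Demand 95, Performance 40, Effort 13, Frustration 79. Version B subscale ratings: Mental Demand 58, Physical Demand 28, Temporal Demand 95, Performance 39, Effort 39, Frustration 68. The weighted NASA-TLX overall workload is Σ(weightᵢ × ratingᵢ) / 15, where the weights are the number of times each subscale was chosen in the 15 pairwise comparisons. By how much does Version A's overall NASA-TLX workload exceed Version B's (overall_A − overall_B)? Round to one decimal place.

Version A weighted sum = 5·32 + 0·9 + 2·95 + 1·40 + 4·13 + 3·79 = 160 + 0 + 190 + 40 + 52 + 237 = 679; overall_A = 679/15 = 45.2667.
Version B weighted sum = 5·58 + 0·28 + 2·95 + 1·39 + 4·39 + 3·68 = 290 + 0 + 190 + 39 + 156 + 204 = 879; overall_B = 879/15 = 58.6000.
Difference = 45.2667 − 58.6000 = -13.3333 ≈ -13.3.

-13.3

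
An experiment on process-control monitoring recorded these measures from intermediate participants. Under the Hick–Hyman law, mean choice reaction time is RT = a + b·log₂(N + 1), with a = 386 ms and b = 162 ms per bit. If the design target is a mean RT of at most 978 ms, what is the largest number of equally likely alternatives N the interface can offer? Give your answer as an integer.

Set 386 + 162·log₂(N + 1) ≤ 978.
log₂(N + 1) ≤ (978 − 386) / 162 = 3.6543.
N + 1 ≤ 2^3.6543 = 12.5908.
N ≤ 11.5908, so the largest integer N is 11.

11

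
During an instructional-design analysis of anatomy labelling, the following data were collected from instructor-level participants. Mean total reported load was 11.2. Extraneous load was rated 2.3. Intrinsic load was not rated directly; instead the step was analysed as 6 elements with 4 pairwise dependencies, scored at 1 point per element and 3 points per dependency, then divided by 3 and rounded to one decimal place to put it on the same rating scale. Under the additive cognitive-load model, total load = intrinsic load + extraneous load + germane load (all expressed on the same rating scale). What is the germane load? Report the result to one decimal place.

2.9

Intrinsic (element-interactivity): (6 × 1 + 4 × 3) / 3 = 18 / 3 = 6.0000 → 6.0.
germane load = total − intrinsic − extraneous
             = 11.2 − 6.0 − 2.3 = 2.9.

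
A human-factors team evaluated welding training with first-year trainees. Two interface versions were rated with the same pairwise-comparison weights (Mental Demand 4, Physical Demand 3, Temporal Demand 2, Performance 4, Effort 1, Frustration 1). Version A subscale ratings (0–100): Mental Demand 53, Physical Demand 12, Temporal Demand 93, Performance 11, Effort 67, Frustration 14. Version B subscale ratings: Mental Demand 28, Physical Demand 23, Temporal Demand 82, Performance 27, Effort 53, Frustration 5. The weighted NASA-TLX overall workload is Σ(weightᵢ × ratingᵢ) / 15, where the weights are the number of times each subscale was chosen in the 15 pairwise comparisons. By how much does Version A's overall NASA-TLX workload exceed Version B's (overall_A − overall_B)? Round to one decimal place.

Version A weighted sum = 4·53 + 3·12 + 2·93 + 4·11 + 1·67 + 1·14 = 212 + 36 + 186 + 44 + 67 + 14 = 559; overall_A = 559/15 = 37.2667.
Version B weighted sum = 4·28 + 3·23 + 2·82 + 4·27 + 1·53 + 1·5 = 112 + 69 + 164 + 108 + 53 + 5 = 511; overall_B = 511/15 = 34.0667.
Difference = 37.2667 − 34.0667 = 3.2000 ≈ 3.2.

3.2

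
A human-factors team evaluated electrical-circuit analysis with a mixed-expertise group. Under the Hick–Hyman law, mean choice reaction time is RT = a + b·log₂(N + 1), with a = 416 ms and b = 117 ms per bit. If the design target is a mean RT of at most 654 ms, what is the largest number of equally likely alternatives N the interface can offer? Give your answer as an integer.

3

Set 416 + 117·log₂(N + 1) ≤ 654.
log₂(N + 1) ≤ (654 − 416) / 117 = 2.0342.
N + 1 ≤ 2^2.0342 = 4.0960.
N ≤ 3.0960, so the largest integer N is 3.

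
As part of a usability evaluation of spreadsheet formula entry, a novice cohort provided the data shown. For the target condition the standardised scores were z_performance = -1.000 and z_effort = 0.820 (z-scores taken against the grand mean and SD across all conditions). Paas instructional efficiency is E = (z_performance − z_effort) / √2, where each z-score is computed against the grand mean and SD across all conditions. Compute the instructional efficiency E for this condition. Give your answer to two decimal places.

z_P − z_E = -1.000 − 0.820 = -1.8200.
E = -1.8200 / √2 = -1.8200 / 1.41421 = -1.2869 ≈ -1.29.

-1.29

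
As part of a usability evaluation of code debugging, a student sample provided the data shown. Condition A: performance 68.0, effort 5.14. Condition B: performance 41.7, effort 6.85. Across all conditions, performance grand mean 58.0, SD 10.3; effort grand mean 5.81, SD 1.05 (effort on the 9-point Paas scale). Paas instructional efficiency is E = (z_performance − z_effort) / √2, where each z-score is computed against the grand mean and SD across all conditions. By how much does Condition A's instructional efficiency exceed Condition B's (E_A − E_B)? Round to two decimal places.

Condition A: z_P = (68.0 − 58.0)/10.3 = 0.9709; z_E = (5.14 − 5.81)/1.05 = -0.6381; E_A = (0.9709 − (-0.6381))/√2 = 1.1377.
Condition B: z_P = (41.7 − 58.0)/10.3 = -1.5825; z_E = (6.85 − 5.81)/1.05 = 0.9905; E_B = (-1.5825 − 0.9905)/√2 = -1.8194.
E_A − E_B = 1.1377 − (-1.8194) = 2.9571 ≈ 2.96.

2.96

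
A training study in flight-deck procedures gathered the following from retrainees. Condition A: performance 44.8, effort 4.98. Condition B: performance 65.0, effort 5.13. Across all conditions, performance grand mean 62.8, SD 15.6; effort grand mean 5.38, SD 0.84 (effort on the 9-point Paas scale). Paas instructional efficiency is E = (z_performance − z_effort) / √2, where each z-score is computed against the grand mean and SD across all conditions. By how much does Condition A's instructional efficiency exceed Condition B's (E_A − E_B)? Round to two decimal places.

-0.79

Condition A: z_P = (44.8 − 62.8)/15.6 = -1.1538; z_E = (4.98 − 5.38)/0.84 = -0.4762; E_A = (-1.1538 − (-0.4762))/√2 = -0.4791.
Condition B: z_P = (65.0 − 62.8)/15.6 = 0.1410; z_E = (5.13 − 5.38)/0.84 = -0.2976; E_B = (0.1410 − (-0.2976))/√2 = 0.3101.
E_A − E_B = -0.4791 − 0.3101 = -0.7892 ≈ -0.79.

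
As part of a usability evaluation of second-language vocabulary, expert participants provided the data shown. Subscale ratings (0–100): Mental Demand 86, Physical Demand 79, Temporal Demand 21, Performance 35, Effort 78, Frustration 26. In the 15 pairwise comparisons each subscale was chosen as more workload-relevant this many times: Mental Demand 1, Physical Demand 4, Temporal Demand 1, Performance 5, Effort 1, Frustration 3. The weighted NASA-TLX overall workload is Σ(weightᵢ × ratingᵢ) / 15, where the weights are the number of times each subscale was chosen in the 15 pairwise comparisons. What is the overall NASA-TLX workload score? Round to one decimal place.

50.3

The tallies are the weights (they sum to 15).
Weighted sum = 1·86 + 4·79 + 1·21 + 5·35 + 1·78 + 3·26
            = 86 + 316 + 21 + 175 + 78 + 78 = 754.
Overall workload = 754 / 15 = 50.2667 ≈ 50.3.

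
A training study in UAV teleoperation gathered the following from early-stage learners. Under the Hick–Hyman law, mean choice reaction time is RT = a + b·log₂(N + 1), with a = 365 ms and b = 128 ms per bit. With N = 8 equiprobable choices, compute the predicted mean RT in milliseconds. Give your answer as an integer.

log₂(8 + 1) = log₂(9) = 3.1699.
RT = 365 + 128 × 3.1699 = 365 + 405.7472 = 770.7472 ms.
≈ 771 ms.

771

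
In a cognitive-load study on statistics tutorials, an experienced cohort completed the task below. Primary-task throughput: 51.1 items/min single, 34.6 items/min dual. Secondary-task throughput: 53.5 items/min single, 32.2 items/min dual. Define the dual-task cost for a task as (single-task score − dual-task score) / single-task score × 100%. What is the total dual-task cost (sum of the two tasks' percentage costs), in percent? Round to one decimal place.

72.1

Primary cost = (51.1 − 34.6) / 51.1 × 100% = 32.2896%.
Secondary cost = (53.5 − 32.2) / 53.5 × 100% = 39.8131%.
Total = 32.2896% + 39.8131% = 72.1027% ≈ 72.1%.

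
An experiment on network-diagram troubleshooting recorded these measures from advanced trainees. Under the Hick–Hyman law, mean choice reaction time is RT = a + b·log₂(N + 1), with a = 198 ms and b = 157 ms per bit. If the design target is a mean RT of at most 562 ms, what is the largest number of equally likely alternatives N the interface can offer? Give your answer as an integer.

3

Set 198 + 157·log₂(N + 1) ≤ 562.
log₂(N + 1) ≤ (562 − 198) / 157 = 2.3185.
N + 1 ≤ 2^2.3185 = 4.9881.
N ≤ 3.9881, so the largest integer N is 3.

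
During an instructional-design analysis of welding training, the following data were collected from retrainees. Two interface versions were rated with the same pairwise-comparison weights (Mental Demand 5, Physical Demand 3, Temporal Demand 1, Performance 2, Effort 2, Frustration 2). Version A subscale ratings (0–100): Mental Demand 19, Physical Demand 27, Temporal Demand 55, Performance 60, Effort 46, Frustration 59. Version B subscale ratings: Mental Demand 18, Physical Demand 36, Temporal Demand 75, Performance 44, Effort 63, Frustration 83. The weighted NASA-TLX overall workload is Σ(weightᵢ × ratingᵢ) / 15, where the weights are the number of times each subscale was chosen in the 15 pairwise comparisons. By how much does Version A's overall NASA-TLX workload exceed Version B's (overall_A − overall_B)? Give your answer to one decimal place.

-6.1

Version A weighted sum = 5·19 + 3·27 + 1·55 + 2·60 + 2·46 + 2·59 = 95 + 81 + 55 + 120 + 92 + 118 = 561; overall_A = 561/15 = 37.4000.
Version B weighted sum = 5·18 + 3·36 + 1·75 + 2·44 + 2·63 + 2·83 = 90 + 108 + 75 + 88 + 126 + 166 = 653; overall_B = 653/15 = 43.5333.
Difference = 37.4000 − 43.5333 = -6.1333 ≈ -6.1.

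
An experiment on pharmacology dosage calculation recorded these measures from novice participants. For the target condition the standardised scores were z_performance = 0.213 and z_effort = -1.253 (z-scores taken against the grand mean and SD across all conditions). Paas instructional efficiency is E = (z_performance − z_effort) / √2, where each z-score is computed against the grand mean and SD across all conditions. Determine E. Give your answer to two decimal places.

1.04

z_P − z_E = 0.213 − (-1.253) = 1.4660.
E = 1.4660 / √2 = 1.4660 / 1.41421 = 1.0366 ≈ 1.04.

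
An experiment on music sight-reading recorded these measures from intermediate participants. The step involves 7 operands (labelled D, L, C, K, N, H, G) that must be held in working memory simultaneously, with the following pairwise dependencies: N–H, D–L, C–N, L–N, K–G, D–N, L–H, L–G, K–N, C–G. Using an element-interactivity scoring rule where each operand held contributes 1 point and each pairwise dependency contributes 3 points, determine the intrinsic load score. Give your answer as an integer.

Count of operands held simultaneously: 7.
Count of pairwise dependencies listed: 10.
Element contribution: 7 × 1 = 7.
Interaction contribution: 10 × 3 = 30.
Intrinsic load = 7 + 30 = 37.

37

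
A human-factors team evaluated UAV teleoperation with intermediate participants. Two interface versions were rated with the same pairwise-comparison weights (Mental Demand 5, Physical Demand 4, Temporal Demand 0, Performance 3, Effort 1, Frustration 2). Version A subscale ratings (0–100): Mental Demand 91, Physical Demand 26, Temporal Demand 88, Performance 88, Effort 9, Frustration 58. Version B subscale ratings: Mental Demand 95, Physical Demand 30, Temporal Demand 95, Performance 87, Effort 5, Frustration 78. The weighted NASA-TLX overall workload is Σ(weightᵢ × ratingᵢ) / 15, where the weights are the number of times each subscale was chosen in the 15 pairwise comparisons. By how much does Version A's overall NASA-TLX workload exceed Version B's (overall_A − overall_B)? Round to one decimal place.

Version A weighted sum = 5·91 + 4·26 + 0·88 + 3·88 + 1·9 + 2·58 = 455 + 104 + 0 + 264 + 9 + 116 = 948; overall_A = 948/15 = 63.2000.
Version B weighted sum = 5·95 + 4·30 + 0·95 + 3·87 + 1·5 + 2·78 = 475 + 120 + 0 + 261 + 5 + 156 = 1017; overall_B = 1017/15 = 67.8000.
Difference = 63.2000 − 67.8000 = -4.6000 ≈ -4.6.

-4.6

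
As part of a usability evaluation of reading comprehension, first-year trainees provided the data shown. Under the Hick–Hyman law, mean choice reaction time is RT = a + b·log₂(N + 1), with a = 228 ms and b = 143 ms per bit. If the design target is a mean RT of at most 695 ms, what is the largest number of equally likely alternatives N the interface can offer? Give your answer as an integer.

Set 228 + 143·log₂(N + 1) ≤ 695.
log₂(N + 1) ≤ (695 − 228) / 143 = 3.2657.
N + 1 ≤ 2^3.2657 = 9.6178.
N ≤ 8.6178, so the largest integer N is 8.

8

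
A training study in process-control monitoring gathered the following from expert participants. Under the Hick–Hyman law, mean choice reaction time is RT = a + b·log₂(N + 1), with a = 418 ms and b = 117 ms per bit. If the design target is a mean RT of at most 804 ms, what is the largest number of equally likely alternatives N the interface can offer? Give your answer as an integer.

Set 418 + 117·log₂(N + 1) ≤ 804.
log₂(N + 1) ≤ (804 − 418) / 117 = 3.2991.
N + 1 ≤ 2^3.2991 = 9.8430.
N ≤ 8.8430, so the largest integer N is 8.

8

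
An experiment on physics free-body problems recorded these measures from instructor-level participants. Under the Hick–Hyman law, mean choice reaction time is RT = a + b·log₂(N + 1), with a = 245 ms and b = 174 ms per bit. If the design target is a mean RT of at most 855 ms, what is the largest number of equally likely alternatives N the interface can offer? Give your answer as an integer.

Set 245 + 174·log₂(N + 1) ≤ 855.
log₂(N + 1) ≤ (855 − 245) / 174 = 3.5057.
N + 1 ≤ 2^3.5057 = 11.3585.
N ≤ 10.3585, so the largest integer N is 10.

10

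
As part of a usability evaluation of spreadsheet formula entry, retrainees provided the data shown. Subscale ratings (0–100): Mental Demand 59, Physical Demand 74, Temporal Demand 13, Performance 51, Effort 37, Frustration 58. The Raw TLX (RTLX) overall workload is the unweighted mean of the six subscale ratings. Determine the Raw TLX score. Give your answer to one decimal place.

Sum of ratings = 59 + 74 + 13 + 51 + 37 + 58 = 292.
RTLX = 292 / 6 = 48.6667 ≈ 48.7.

48.7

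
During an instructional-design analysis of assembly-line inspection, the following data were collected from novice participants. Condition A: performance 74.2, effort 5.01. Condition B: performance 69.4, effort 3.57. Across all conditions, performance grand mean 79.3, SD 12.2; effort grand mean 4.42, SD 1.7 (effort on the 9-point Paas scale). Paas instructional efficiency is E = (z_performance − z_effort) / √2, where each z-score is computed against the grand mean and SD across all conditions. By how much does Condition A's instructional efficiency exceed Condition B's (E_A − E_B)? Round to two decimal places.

Condition A: z_P = (74.2 − 79.3)/12.2 = -0.4180; z_E = (5.01 − 4.42)/1.7 = 0.3471; E_A = (-0.4180 − 0.3471)/√2 = -0.5410.
Condition B: z_P = (69.4 − 79.3)/12.2 = -0.8115; z_E = (3.57 − 4.42)/1.7 = -0.5000; E_B = (-0.8115 − (-0.5000))/√2 = -0.2203.
E_A − E_B = -0.5410 − (-0.2203) = -0.3207 ≈ -0.32.

-0.32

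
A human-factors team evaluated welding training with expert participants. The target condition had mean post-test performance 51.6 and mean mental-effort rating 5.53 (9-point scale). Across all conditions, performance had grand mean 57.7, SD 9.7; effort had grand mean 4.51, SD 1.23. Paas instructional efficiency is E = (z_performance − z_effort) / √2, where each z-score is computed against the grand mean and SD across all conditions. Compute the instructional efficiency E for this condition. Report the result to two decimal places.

-1.03

z_performance = (51.6 − 57.7) / 9.7 = -6.1000 / 9.7 = -0.6289.
z_effort = (5.53 − 4.51) / 1.23 = 1.0200 / 1.23 = 0.8293.
z_P − z_E = -0.6289 − 0.8293 = -1.4582.
E = -1.4582 / √2 = -1.4582 / 1.41421 = -1.0311 ≈ -1.03.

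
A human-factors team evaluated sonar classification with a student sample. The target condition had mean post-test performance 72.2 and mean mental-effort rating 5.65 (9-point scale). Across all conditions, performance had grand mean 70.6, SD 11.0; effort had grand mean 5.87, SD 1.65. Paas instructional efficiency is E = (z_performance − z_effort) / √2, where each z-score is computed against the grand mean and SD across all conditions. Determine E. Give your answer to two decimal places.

0.20

z_performance = (72.2 − 70.6) / 11.0 = 1.6000 / 11.0 = 0.1455.
z_effort = (5.65 − 5.87) / 1.65 = -0.2200 / 1.65 = -0.1333.
z_P − z_E = 0.1455 − (-0.1333) = 0.2788.
E = 0.2788 / √2 = 0.2788 / 1.41421 = 0.1971 ≈ 0.20.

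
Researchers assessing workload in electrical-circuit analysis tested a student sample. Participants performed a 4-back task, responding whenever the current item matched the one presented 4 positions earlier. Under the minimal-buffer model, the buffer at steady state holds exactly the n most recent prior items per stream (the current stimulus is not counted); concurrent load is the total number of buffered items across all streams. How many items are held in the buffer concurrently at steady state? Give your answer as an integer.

The buffer holds the 4 most recent prior items.
Steady-state concurrent load = 4 items.

4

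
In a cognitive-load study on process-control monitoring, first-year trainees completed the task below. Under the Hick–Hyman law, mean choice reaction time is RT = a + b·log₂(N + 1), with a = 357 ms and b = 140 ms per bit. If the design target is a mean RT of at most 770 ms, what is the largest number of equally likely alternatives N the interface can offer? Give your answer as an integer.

Set 357 + 140·log₂(N + 1) ≤ 770.
log₂(N + 1) ≤ (770 − 357) / 140 = 2.9500.
N + 1 ≤ 2^2.9500 = 7.7275.
N ≤ 6.7275, so the largest integer N is 6.

6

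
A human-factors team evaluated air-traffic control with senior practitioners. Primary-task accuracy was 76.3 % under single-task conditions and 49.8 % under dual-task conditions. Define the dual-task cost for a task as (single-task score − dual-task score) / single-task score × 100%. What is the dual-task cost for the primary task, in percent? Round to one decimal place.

Cost = (76.3 − 49.8) / 76.3 × 100%
     = 26.5000 / 76.3 × 100% = 34.7313%.
≈ 34.7%.

34.7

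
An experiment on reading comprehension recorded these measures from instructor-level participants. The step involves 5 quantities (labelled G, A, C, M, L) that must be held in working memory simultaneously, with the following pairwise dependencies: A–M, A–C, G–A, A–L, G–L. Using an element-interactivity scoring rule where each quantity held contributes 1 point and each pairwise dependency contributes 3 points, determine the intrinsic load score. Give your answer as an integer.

Count of quantities held simultaneously: 5.
Count of pairwise dependencies listed: 5.
Element contribution: 5 × 1 = 5.
Interaction contribution: 5 × 3 = 15.
Intrinsic load = 5 + 15 = 20.

20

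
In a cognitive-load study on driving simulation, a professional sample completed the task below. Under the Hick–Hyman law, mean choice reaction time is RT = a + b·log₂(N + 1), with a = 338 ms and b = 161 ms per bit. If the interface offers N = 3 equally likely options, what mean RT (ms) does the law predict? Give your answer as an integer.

log₂(3 + 1) = log₂(4) = 2.0000.
RT = 338 + 161 × 2.0000 = 338 + 322.0000 = 660.0000 ms.
≈ 660 ms.

660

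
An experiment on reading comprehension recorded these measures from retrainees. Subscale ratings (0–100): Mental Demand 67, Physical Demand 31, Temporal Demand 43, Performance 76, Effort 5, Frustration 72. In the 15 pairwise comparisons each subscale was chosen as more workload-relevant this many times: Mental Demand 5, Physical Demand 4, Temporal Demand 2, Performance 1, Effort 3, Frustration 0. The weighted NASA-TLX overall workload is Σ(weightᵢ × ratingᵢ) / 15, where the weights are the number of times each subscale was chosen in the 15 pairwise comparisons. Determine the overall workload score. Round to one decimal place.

The tallies are the weights (they sum to 15).
Weighted sum = 5·67 + 4·31 + 2·43 + 1·76 + 3·5 + 0·72
            = 335 + 124 + 86 + 76 + 15 + 0 = 636.
Overall workload = 636 / 15 = 42.4000 ≈ 42.4.

42.4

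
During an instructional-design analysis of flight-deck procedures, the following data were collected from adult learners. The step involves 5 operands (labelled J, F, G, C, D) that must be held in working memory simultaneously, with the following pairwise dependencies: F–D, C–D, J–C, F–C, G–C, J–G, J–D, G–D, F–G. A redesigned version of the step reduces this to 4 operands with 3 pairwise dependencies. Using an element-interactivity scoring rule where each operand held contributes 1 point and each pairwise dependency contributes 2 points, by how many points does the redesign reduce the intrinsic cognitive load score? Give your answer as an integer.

13

Original: 5 × 1 + 9 × 2 = 5 + 18 = 23.
Redesigned: 4 × 1 + 3 × 2 = 4 + 6 = 10.
Reduction = 23 − 10 = 13.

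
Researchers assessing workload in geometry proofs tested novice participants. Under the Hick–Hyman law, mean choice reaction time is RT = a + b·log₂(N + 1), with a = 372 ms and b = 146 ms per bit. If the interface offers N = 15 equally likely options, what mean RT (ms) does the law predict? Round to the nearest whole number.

956

log₂(15 + 1) = log₂(16) = 4.0000.
RT = 372 + 146 × 4.0000 = 372 + 584.0000 = 956.0000 ms.
≈ 956 ms.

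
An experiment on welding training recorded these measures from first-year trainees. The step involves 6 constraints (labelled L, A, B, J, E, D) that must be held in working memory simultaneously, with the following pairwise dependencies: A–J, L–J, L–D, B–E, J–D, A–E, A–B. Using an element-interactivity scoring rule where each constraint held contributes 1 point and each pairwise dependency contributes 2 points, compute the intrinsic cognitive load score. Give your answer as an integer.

20

Count of constraints held simultaneously: 6.
Count of pairwise dependencies listed: 7.
Element contribution: 6 × 1 = 6.
Interaction contribution: 7 × 2 = 14.
Intrinsic load = 6 + 14 = 20.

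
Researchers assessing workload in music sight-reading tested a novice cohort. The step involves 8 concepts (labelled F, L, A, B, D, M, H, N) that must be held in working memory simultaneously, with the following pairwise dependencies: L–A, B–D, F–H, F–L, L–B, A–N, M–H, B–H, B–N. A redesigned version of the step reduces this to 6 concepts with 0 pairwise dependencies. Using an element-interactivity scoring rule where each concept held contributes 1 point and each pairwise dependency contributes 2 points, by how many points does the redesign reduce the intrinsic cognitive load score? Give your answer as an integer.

20

Original: 8 × 1 + 9 × 2 = 8 + 18 = 26.
Redesigned: 6 × 1 + 0 × 2 = 6 + 0 = 6.
Reduction = 26 − 6 = 20.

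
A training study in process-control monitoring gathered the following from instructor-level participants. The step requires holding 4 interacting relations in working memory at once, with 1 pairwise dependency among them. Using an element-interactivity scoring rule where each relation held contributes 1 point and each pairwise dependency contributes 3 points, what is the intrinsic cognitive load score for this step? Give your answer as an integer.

Element contribution: 4 × 1 = 4.
Interaction contribution: 1 × 3 = 3.
Intrinsic load = 4 + 3 = 7.

7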